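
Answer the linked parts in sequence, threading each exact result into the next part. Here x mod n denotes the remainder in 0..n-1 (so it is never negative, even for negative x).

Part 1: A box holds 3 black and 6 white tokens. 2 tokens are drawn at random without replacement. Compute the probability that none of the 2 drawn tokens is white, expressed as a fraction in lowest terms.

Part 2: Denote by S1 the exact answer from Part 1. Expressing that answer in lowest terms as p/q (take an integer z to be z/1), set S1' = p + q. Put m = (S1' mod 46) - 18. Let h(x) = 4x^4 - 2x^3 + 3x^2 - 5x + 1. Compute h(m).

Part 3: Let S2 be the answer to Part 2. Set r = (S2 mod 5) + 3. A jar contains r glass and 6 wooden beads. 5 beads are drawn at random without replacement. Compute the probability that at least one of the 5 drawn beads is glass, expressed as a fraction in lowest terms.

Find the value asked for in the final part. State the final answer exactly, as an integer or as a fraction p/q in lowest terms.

41/42

Part 1: total draws C(9,2) = 36; favorable C(3,2) = 3; P = 1/12; answer 1/12
Part 2: S1 = 1/12; threaded value p + q = 13; m = -5; 4*(-5)^4 - 2*(-5)^3 + 3*(-5)^2 - 5*(-5)^1 + 1 = (2500) + (250) + (75) + (25) + (1) = 2851; answer 2851
Part 3: S2 = 2851; r = 4; total draws C(10,5) = 252; complement C(6,5) = 6; favorable 252 - 6 = 246; P = 41/42; answer 41/42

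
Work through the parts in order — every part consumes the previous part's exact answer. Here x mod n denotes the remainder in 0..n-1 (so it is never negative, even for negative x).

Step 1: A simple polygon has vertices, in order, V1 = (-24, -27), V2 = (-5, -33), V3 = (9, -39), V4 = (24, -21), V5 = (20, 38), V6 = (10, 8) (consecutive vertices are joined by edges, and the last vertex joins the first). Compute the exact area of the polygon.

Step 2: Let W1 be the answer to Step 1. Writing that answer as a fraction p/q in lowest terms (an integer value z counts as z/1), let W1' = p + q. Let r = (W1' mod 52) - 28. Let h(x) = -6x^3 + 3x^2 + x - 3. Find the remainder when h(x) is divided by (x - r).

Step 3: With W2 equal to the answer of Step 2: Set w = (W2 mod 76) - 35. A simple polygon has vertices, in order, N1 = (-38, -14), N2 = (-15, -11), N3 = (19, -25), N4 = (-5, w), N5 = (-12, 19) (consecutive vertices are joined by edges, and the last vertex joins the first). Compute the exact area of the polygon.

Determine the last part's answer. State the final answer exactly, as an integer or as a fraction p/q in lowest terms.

1289

Step 1: cross terms: (-24*-33 - -5*-27)=657, (-5*-39 - 9*-33)=492, (9*-21 - 24*-39)=747, (24*38 - 20*-21)=1332, (20*8 - 10*38)=-220, (10*-27 - -24*8)=-78; twice the area = |2930| = 2930; area = 1465; answer 1465
Step 2: W1 = 1465; threaded value p + q = 1466; r = -18; remainder = value at the root: -6*(-18)^3 + 3*(-18)^2 + 1*(-18)^1 - 3 = (34992) + (972) + (-18) + (-3) = 35943; answer 35943
Step 3: W2 = 35943; w = 36; cross terms: (-38*-11 - -15*-14)=208, (-15*-25 - 19*-11)=584, (19*36 - -5*-25)=559, (-5*19 - -12*36)=337, (-12*-14 - -38*19)=890; twice the area = |2578| = 2578; area = 1289; answer 1289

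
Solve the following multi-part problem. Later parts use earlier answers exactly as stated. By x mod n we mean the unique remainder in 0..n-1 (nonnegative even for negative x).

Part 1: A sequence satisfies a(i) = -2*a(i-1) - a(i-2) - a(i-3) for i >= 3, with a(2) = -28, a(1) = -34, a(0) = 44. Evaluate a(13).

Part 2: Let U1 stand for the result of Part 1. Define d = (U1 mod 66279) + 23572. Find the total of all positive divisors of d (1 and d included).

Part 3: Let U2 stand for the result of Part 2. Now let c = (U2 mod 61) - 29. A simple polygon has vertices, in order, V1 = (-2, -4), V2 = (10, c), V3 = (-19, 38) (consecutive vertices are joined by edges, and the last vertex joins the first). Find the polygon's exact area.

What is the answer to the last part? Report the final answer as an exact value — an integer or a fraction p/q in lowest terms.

65

Part 1: a(3) = -2*(-28) - 1*(-34) - 1*(44) = 46; iterating: a(3)=46, a(4)=-30, a(5)=42, a(6)=-100, a(7)=188, a(8)=-318, a(9)=548, a(10)=-966, a(11)=1702, a(12)=-2986, a(13)=5236; answer 5236
Part 2: U1 = 5236; d = 28808; 28808 = 2^3 * 13 * 277; sigma = (1 + 2 + 4 + 8) * (1 + 13) * (1 + 277) = 15 * 14 * 278 = 58380; answer 58380
Part 3: U2 = 58380; c = -26; cross terms: (-2*-26 - 10*-4)=92, (10*38 - -19*-26)=-114, (-19*-4 - -2*38)=152; twice the area = |130| = 130; area = 65; answer 65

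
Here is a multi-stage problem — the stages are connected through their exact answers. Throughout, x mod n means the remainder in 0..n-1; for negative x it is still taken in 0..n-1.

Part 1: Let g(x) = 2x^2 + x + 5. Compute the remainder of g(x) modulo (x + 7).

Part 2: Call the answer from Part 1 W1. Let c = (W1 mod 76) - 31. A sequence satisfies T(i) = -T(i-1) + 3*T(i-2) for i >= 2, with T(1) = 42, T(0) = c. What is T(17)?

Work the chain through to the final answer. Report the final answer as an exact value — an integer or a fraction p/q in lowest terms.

Part 1: remainder = value at the root: 2*(-7)^2 + 1*(-7)^1 + 5 = (98) + (-7) + (5) = 96; answer 96
Part 2: W1 = 96; c = -11; T(2) = -1*(42) + 3*(-11) = -75; iterating: T(2)=-75, T(3)=201, T(4)=-426, T(5)=1029, T(6)=-2307, T(7)=5394, T(8)=-12315, T(9)=28497, T(10)=-65442, T(11)=150933, T(12)=-347259, T(13)=800058, T(14)=-1841835, T(15)=4242009, T(16)=-9767514, T(17)=22493541; answer 22493541

22493541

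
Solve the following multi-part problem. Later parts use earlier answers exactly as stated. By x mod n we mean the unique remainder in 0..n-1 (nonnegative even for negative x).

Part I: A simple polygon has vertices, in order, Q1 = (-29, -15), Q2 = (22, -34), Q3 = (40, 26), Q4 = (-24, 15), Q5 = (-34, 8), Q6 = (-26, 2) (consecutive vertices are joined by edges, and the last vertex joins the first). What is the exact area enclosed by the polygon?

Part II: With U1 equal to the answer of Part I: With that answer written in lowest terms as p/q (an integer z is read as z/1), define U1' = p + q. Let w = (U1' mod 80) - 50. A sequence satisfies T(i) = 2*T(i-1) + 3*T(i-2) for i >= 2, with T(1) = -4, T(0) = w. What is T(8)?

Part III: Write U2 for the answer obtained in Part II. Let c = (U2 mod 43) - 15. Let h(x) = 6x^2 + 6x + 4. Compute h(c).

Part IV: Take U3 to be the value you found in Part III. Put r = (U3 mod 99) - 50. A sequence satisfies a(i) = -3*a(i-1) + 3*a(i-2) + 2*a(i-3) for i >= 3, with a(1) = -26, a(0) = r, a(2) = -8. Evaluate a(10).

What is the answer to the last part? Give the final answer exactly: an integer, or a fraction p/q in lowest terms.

Part I: cross terms: (-29*-34 - 22*-15)=1316, (22*26 - 40*-34)=1932, (40*15 - -24*26)=1224, (-24*8 - -34*15)=318, (-34*2 - -26*8)=140, (-26*-15 - -29*2)=448; twice the area = |5378| = 5378; area = 2689; answer 2689
Part II: U1 = 2689; threaded value p + q = 2690; w = 0; T(2) = 2*(-4) + 3*(0) = -8; iterating: T(2)=-8, T(3)=-28, T(4)=-80, T(5)=-244, T(6)=-728, T(7)=-2188, T(8)=-6560; answer -6560
Part III: U2 = -6560; c = 4; 6*(4)^2 + 6*(4)^1 + 4 = (96) + (24) + (4) = 124; answer 124
Part IV: U3 = 124; r = -25; a(3) = -3*(-8) + 3*(-26) + 2*(-25) = -104; iterating: a(3)=-104, a(4)=236, a(5)=-1036, a(6)=3608, a(7)=-13460, a(8)=49132, a(9)=-180560, a(10)=662156; answer 662156

662156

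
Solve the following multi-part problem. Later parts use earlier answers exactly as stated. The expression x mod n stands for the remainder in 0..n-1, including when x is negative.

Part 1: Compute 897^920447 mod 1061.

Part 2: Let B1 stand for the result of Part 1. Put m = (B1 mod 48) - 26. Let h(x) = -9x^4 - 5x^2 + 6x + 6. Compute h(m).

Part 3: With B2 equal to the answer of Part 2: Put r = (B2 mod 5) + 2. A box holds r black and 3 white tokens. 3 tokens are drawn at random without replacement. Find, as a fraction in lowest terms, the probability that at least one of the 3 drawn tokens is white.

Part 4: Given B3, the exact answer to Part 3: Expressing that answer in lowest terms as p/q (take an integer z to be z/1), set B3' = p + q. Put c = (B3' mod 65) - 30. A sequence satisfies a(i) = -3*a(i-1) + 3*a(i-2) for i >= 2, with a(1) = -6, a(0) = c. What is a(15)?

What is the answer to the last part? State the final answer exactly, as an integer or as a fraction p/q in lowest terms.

Part 1: squarings mod 1061: 897^1=897, 897^2=371, 897^4=772, 897^8=763, 897^16=741, 897^32=544, 897^64=978, 897^128=523, 897^256=852, 897^512=180, 897^1024=570, 897^2048=234, 897^4096=645, 897^8192=113, 897^16384=37, 897^32768=308, 897^65536=435, 897^131072=367, 897^262144=1003, 897^524288=181; 897^920447 = 897^1 * 897^2 * 897^4 * 897^8 * 897^16 * 897^32 * 897^64 * 897^256 * 897^512 * 897^2048 * 897^131072 * 897^262144 * 897^524288 = 793 (mod 1061); answer 793
Part 2: B1 = 793; m = -1; -9*(-1)^4 - 5*(-1)^2 + 6*(-1)^1 + 6 = (-9) + (-5) + (-6) + (6) = -14; answer -14
Part 3: B2 = -14; r = 3; total draws C(6,3) = 20; complement C(3,3) = 1; favorable 20 - 1 = 19; P = 19/20; answer 19/20
Part 4: B3 = 19/20; threaded value p + q = 39; c = 9; a(2) = -3*(-6) + 3*(9) = 45; iterating: a(2)=45, a(3)=-153, a(4)=594, a(5)=-2241, a(6)=8505, a(7)=-32238, a(8)=122229, a(9)=-463401, a(10)=1756890, a(11)=-6660873, a(12)=25253289, a(13)=-95742486, a(14)=362987325, a(15)=-1376189433; answer -1376189433

-1376189433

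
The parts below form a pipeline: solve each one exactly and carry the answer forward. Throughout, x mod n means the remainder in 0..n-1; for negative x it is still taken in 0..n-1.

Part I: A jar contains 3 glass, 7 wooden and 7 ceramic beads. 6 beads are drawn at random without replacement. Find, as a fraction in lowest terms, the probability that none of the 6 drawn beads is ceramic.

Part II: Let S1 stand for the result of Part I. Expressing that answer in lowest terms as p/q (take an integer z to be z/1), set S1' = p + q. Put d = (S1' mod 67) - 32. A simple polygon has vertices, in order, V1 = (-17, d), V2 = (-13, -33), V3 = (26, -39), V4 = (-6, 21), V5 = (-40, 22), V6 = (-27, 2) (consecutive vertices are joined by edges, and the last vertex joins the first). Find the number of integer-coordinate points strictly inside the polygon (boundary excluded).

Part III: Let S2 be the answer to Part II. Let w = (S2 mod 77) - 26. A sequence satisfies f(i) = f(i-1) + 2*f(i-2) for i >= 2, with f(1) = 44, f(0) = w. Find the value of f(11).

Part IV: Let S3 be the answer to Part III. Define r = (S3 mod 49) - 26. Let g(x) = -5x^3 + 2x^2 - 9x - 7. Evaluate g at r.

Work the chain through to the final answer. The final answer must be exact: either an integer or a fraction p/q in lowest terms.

17453

Part I: total draws C(17,6) = 12376; favorable C(10,6) = 210; P = 15/884; answer 15/884
Part II: S1 = 15/884; threaded value p + q = 899; d = -4; cross terms: (-17*-33 - -13*-4)=509, (-13*-39 - 26*-33)=1365, (26*21 - -6*-39)=312, (-6*22 - -40*21)=708, (-40*2 - -27*22)=514, (-27*-4 - -17*2)=142; twice the area = |3550| = 3550; area = 1775; boundary points = 1 + 3 + 4 + 1 + 1 + 2 = 12; strictly interior points = area - boundary/2 + 1 = 1770; answer 1770
Part III: S2 = 1770; w = 50; f(2) = 1*(44) + 2*(50) = 144; iterating: f(2)=144, f(3)=232, f(4)=520, f(5)=984, f(6)=2024, f(7)=3992, f(8)=8040, f(9)=16024, f(10)=32104, f(11)=64152; answer 64152
Part IV: S3 = 64152; r = -15; -5*(-15)^3 + 2*(-15)^2 - 9*(-15)^1 - 7 = (16875) + (450) + (135) + (-7) = 17453; answer 17453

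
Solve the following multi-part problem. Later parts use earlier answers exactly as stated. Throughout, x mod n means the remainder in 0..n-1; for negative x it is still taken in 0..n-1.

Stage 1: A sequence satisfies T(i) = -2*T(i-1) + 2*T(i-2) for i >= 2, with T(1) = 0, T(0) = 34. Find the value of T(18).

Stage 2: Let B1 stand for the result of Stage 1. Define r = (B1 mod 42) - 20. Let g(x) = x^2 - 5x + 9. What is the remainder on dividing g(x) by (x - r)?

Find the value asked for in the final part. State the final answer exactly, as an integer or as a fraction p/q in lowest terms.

Stage 1: T(2) = -2*(0) + 2*(34) = 68; iterating: T(2)=68, T(3)=-136, T(4)=408, T(5)=-1088, T(6)=2992, T(7)=-8160, T(8)=22304, T(9)=-60928, T(10)=166464, T(11)=-454784, T(12)=1242496, T(13)=-3394560, T(14)=9274112, T(15)=-25337344, T(16)=69222912, T(17)=-189120512, T(18)=516686848; answer 516686848
Stage 2: B1 = 516686848; r = 14; remainder = value at the root: 1*(14)^2 - 5*(14)^1 + 9 = (196) + (-70) + (9) = 135; answer 135

135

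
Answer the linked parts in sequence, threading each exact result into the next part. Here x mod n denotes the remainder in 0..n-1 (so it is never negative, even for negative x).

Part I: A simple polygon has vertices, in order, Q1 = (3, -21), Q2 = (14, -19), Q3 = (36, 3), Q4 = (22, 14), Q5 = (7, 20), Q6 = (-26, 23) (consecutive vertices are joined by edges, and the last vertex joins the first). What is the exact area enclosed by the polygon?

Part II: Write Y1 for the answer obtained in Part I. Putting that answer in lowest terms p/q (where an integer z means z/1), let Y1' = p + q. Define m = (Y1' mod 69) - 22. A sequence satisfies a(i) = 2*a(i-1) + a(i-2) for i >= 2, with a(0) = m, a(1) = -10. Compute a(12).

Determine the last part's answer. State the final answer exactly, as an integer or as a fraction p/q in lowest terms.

-236197

Part I: cross terms: (3*-19 - 14*-21)=237, (14*3 - 36*-19)=726, (36*14 - 22*3)=438, (22*20 - 7*14)=342, (7*23 - -26*20)=681, (-26*-21 - 3*23)=477; twice the area = |2901| = 2901; area = 2901/2; answer 2901/2
Part II: Y1 = 2901/2; threaded value p + q = 2903; m = -17; a(2) = 2*(-10) + 1*(-17) = -37; iterating: a(2)=-37, a(3)=-84, a(4)=-205, a(5)=-494, a(6)=-1193, a(7)=-2880, a(8)=-6953, a(9)=-16786, a(10)=-40525, a(11)=-97836, a(12)=-236197; answer -236197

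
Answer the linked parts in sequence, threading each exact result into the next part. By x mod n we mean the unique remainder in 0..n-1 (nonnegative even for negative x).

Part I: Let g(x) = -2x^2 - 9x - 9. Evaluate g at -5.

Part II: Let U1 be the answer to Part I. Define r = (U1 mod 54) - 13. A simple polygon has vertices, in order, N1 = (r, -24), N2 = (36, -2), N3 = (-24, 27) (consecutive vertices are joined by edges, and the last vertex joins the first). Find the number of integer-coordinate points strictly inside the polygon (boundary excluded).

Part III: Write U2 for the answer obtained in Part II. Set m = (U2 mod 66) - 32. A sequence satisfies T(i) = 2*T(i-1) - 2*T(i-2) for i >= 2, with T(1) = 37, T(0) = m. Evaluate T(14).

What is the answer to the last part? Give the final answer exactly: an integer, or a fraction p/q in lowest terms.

-3840

Part I: -2*(-5)^2 - 9*(-5)^1 - 9 = (-50) + (45) + (-9) = -14; answer -14
Part II: U1 = -14; r = 27; cross terms: (27*-2 - 36*-24)=810, (36*27 - -24*-2)=924, (-24*-24 - 27*27)=-153; twice the area = |1581| = 1581; area = 1581/2; boundary points = 1 + 1 + 51 = 53; strictly interior points = area - boundary/2 + 1 = 765; answer 765
Part III: U2 = 765; m = 7; T(2) = 2*(37) - 2*(7) = 60; iterating: T(2)=60, T(3)=46, T(4)=-28, T(5)=-148, T(6)=-240, T(7)=-184, T(8)=112, T(9)=592, T(10)=960, T(11)=736, T(12)=-448, T(13)=-2368, T(14)=-3840; answer -3840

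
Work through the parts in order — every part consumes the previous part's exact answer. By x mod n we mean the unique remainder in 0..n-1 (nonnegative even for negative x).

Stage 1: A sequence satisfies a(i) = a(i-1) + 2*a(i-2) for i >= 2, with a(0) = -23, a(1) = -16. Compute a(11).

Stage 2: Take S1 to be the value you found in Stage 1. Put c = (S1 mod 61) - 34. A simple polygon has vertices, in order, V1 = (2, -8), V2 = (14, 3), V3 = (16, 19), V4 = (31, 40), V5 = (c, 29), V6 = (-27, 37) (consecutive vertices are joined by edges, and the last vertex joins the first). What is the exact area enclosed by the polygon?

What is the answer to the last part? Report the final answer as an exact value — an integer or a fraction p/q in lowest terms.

1092

Stage 1: a(2) = 1*(-16) + 2*(-23) = -62; iterating: a(2)=-62, a(3)=-94, a(4)=-218, a(5)=-406, a(6)=-842, a(7)=-1654, a(8)=-3338, a(9)=-6646, a(10)=-13322, a(11)=-26614; answer -26614
Stage 2: S1 = -26614; c = 9; cross terms: (2*3 - 14*-8)=118, (14*19 - 16*3)=218, (16*40 - 31*19)=51, (31*29 - 9*40)=539, (9*37 - -27*29)=1116, (-27*-8 - 2*37)=142; twice the area = |2184| = 2184; area = 1092; answer 1092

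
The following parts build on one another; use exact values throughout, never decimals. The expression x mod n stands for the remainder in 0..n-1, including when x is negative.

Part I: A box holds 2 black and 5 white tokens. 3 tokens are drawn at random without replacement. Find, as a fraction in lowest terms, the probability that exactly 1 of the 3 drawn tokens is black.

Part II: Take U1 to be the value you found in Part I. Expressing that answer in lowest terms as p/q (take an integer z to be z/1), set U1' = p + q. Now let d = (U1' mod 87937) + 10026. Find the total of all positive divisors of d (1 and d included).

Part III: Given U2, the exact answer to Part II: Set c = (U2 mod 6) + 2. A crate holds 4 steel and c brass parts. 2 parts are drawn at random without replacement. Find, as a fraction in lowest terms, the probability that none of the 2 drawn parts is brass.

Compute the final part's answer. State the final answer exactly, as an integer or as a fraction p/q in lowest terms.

2/5

Part I: total draws C(7,3) = 35; favorable C(2,1)*C(5,2) = 20; P = 4/7; answer 4/7
Part II: U1 = 4/7; threaded value p + q = 11; d = 10037; 10037 is prime, so its only divisors are 1 and 10037; sigma = 1 + 10037 = 10038; answer 10038
Part III: U2 = 10038; c = 2; total draws C(6,2) = 15; favorable C(4,2) = 6; P = 2/5; answer 2/5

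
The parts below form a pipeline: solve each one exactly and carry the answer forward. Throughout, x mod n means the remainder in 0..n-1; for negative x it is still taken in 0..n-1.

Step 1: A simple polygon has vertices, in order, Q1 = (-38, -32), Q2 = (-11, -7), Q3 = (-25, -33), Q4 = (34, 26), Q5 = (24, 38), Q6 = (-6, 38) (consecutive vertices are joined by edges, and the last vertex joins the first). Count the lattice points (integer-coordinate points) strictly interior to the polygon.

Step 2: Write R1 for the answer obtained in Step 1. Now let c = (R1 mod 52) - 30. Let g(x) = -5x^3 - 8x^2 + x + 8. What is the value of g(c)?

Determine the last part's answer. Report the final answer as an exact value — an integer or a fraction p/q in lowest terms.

Step 1: cross terms: (-38*-7 - -11*-32)=-86, (-11*-33 - -25*-7)=188, (-25*26 - 34*-33)=472, (34*38 - 24*26)=668, (24*38 - -6*38)=1140, (-6*-32 - -38*38)=1636; twice the area = |4018| = 4018; area = 2009; boundary points = 1 + 2 + 59 + 2 + 30 + 2 = 96; strictly interior points = area - boundary/2 + 1 = 1962; answer 1962
Step 2: R1 = 1962; c = 8; -5*(8)^3 - 8*(8)^2 + 1*(8)^1 + 8 = (-2560) + (-512) + (8) + (8) = -3056; answer -3056

-3056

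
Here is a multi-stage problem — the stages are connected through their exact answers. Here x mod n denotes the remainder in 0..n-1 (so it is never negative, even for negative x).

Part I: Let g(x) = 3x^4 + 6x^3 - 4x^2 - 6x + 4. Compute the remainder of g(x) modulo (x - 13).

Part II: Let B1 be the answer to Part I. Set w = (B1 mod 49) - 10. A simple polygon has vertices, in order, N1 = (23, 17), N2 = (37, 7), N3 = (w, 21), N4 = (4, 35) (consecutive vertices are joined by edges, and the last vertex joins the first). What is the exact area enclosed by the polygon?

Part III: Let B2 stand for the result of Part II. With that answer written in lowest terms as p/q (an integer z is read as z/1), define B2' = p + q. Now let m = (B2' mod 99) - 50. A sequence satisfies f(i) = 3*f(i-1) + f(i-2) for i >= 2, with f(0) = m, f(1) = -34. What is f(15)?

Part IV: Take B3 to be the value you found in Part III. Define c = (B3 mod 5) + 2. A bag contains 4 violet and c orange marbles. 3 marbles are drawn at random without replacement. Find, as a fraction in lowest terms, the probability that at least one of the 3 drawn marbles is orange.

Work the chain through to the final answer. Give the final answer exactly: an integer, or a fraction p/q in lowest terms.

Part I: remainder = value at the root: 3*(13)^4 + 6*(13)^3 - 4*(13)^2 - 6*(13)^1 + 4 = (85683) + (13182) + (-676) + (-78) + (4) = 98115; answer 98115
Part II: B1 = 98115; w = 7; cross terms: (23*7 - 37*17)=-468, (37*21 - 7*7)=728, (7*35 - 4*21)=161, (4*17 - 23*35)=-737; twice the area = |-316| = 316; area = 158; answer 158
Part III: B2 = 158; threaded value p + q = 159; m = 10; f(2) = 3*(-34) + 1*(10) = -92; iterating: f(2)=-92, f(3)=-310, f(4)=-1022, f(5)=-3376, f(6)=-11150, f(7)=-36826, f(8)=-121628, f(9)=-401710, f(10)=-1326758, f(11)=-4381984, f(12)=-14472710, f(13)=-47800114, f(14)=-157873052, f(15)=-521419270; answer -521419270
Part IV: B3 = -521419270; c = 2; total draws C(6,3) = 20; complement C(4,3) = 4; favorable 20 - 4 = 16; P = 4/5; answer 4/5

4/5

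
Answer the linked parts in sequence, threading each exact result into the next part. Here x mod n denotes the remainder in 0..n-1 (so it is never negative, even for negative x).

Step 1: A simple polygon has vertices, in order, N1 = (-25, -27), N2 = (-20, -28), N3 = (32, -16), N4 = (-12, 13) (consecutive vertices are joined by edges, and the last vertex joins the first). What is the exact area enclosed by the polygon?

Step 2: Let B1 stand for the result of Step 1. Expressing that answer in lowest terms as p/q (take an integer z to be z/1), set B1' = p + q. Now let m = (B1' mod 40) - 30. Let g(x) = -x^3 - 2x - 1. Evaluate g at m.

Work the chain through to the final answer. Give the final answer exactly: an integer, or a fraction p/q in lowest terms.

Step 1: cross terms: (-25*-28 - -20*-27)=160, (-20*-16 - 32*-28)=1216, (32*13 - -12*-16)=224, (-12*-27 - -25*13)=649; twice the area = |2249| = 2249; area = 2249/2; answer 2249/2
Step 2: B1 = 2249/2; threaded value p + q = 2251; m = -19; -1*(-19)^3 - 2*(-19)^1 - 1 = (6859) + (38) + (-1) = 6896; answer 6896

6896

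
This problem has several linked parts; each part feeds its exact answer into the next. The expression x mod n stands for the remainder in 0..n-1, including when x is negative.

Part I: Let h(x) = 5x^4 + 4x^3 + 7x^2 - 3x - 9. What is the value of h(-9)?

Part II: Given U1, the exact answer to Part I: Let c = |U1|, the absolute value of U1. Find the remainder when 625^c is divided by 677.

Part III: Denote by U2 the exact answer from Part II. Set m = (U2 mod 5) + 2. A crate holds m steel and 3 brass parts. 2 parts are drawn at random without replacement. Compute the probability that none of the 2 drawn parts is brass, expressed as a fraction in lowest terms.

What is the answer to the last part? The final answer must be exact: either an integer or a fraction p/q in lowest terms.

Part I: 5*(-9)^4 + 4*(-9)^3 + 7*(-9)^2 - 3*(-9)^1 - 9 = (32805) + (-2916) + (567) + (27) + (-9) = 30474; answer 30474
Part II: U1 = 30474; c = 30474; squarings mod 677: 625^1=625, 625^2=673, 625^4=16, 625^8=256, 625^16=544, 625^32=87, 625^64=122, 625^128=667, 625^256=100, 625^512=522, 625^1024=330, 625^2048=580, 625^4096=608, 625^8192=22, 625^16384=484; 625^30474 = 625^2 * 625^8 * 625^256 * 625^512 * 625^1024 * 625^4096 * 625^8192 * 625^16384 = 583 (mod 677); answer 583
Part III: U2 = 583; m = 5; total draws C(8,2) = 28; favorable C(5,2) = 10; P = 5/14; answer 5/14

5/14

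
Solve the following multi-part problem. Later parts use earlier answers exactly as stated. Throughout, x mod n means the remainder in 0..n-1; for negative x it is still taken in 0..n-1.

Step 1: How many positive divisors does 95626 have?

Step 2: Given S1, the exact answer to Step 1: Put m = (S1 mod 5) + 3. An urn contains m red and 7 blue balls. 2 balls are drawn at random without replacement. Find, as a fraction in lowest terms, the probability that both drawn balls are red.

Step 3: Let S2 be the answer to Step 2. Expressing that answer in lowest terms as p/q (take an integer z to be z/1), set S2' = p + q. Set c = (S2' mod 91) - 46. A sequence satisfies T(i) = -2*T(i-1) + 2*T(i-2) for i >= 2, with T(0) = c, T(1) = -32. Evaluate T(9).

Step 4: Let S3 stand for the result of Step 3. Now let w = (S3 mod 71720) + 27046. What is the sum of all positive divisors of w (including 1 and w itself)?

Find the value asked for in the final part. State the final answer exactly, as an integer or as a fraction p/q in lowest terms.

Step 1: 95626 = 2 * 137 * 349; number of divisors = (1+1) * (1+1) * (1+1) = 8; answer 8
Step 2: S1 = 8; m = 6; total draws C(13,2) = 78; favorable C(6,2) = 15; P = 5/26; answer 5/26
Step 3: S2 = 5/26; threaded value p + q = 31; c = -15; T(2) = -2*(-32) + 2*(-15) = 34; iterating: T(2)=34, T(3)=-132, T(4)=332, T(5)=-928, T(6)=2520, T(7)=-6896, T(8)=18832, T(9)=-51456; answer -51456
Step 4: S3 = -51456; w = 47310; 47310 = 2 * 3 * 5 * 19 * 83; sigma = (1 + 2) * (1 + 3) * (1 + 5) * (1 + 19) * (1 + 83) = 3 * 4 * 6 * 20 * 84 = 120960; answer 120960

120960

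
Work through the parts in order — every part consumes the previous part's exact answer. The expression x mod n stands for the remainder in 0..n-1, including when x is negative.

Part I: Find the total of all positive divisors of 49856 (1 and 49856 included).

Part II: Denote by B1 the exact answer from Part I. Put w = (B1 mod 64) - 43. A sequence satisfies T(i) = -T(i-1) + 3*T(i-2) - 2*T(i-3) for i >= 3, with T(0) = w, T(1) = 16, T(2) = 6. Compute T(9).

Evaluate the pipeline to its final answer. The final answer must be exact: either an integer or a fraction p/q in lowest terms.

2856

Part I: 49856 = 2^6 * 19 * 41; sigma = (1 + 2 + 4 + 8 + 16 + 32 + 64) * (1 + 19) * (1 + 41) = 127 * 20 * 42 = 106680; answer 106680
Part II: B1 = 106680; w = 13; T(3) = -1*(6) + 3*(16) - 2*(13) = 16; iterating: T(3)=16, T(4)=-30, T(5)=66, T(6)=-188, T(7)=446, T(8)=-1142, T(9)=2856; answer 2856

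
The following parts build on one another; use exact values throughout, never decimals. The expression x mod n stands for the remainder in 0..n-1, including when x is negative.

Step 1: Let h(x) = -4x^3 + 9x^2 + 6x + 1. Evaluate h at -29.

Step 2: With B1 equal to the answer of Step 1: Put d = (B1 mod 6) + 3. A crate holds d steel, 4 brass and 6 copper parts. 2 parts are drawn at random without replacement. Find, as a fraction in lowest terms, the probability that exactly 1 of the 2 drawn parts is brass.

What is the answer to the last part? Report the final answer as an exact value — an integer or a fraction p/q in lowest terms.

6/13

Step 1: -4*(-29)^3 + 9*(-29)^2 + 6*(-29)^1 + 1 = (97556) + (7569) + (-174) + (1) = 104952; answer 104952
Step 2: B1 = 104952; d = 3; total draws C(13,2) = 78; favorable C(4,1)*C(9,1) = 36; P = 6/13; answer 6/13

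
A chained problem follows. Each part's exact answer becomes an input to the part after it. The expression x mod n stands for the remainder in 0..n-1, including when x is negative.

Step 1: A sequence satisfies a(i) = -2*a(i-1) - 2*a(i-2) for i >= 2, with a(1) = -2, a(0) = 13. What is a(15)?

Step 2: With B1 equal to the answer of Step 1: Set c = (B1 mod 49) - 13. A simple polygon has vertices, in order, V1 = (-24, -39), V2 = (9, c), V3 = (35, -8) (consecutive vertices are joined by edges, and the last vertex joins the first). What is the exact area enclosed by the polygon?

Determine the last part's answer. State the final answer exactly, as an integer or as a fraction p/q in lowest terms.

Step 1: a(2) = -2*(-2) - 2*(13) = -22; iterating: a(2)=-22, a(3)=48, a(4)=-52, a(5)=8, a(6)=88, a(7)=-192, a(8)=208, a(9)=-32, a(10)=-352, a(11)=768, a(12)=-832, a(13)=128, a(14)=1408, a(15)=-3072; answer -3072
Step 2: B1 = -3072; c = 2; cross terms: (-24*2 - 9*-39)=303, (9*-8 - 35*2)=-142, (35*-39 - -24*-8)=-1557; twice the area = |-1396| = 1396; area = 698; answer 698

698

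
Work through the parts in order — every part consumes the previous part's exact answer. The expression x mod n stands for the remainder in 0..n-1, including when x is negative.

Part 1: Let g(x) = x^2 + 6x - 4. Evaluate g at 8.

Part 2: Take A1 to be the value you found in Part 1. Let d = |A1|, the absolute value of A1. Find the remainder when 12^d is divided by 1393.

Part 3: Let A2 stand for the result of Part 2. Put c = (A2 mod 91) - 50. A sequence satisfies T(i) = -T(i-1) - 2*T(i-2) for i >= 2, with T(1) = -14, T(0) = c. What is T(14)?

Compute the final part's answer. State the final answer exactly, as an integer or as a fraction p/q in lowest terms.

Part 1: 1*(8)^2 + 6*(8)^1 - 4 = (64) + (48) + (-4) = 108; answer 108
Part 2: A1 = 108; d = 108; squarings mod 1393: 12^1=12, 12^2=144, 12^4=1234, 12^8=207, 12^16=1059, 12^32=116, 12^64=919; 12^108 = 12^4 * 12^8 * 12^32 * 12^64 = 302 (mod 1393); answer 302
Part 3: A2 = 302; c = -21; T(2) = -1*(-14) - 2*(-21) = 56; iterating: T(2)=56, T(3)=-28, T(4)=-84, T(5)=140, T(6)=28, T(7)=-308, T(8)=252, T(9)=364, T(10)=-868, T(11)=140, T(12)=1596, T(13)=-1876, T(14)=-1316; answer -1316

-1316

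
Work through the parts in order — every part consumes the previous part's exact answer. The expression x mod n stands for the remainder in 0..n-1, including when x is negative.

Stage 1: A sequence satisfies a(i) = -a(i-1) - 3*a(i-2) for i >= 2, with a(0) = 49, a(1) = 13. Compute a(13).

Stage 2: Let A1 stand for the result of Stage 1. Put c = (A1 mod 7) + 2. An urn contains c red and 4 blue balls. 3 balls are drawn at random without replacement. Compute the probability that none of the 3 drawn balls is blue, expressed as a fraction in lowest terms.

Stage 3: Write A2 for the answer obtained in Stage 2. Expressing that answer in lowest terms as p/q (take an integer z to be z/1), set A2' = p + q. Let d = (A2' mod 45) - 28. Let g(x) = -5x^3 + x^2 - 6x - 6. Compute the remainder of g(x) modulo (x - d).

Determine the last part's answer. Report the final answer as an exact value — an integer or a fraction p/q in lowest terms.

46866

Stage 1: a(2) = -1*(13) - 3*(49) = -160; iterating: a(2)=-160, a(3)=121, a(4)=359, a(5)=-722, a(6)=-355, a(7)=2521, a(8)=-1456, a(9)=-6107, a(10)=10475, a(11)=7846, a(12)=-39271, a(13)=15733; answer 15733
Stage 2: A1 = 15733; c = 6; total draws C(10,3) = 120; favorable C(6,3) = 20; P = 1/6; answer 1/6
Stage 3: A2 = 1/6; threaded value p + q = 7; d = -21; remainder = value at the root: -5*(-21)^3 + 1*(-21)^2 - 6*(-21)^1 - 6 = (46305) + (441) + (126) + (-6) = 46866; answer 46866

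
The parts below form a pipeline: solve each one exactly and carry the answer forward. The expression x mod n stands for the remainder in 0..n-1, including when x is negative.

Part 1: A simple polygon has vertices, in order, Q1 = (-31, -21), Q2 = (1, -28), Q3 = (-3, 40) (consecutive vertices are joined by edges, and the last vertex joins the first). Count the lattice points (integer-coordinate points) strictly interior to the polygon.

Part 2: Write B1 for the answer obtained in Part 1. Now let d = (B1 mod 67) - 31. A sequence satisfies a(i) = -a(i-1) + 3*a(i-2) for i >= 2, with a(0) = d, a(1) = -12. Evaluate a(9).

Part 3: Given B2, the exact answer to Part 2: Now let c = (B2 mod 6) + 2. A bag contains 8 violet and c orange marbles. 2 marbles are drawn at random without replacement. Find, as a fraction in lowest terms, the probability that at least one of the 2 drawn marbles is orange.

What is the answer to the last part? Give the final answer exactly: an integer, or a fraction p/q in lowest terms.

25/39

Part 1: cross terms: (-31*-28 - 1*-21)=889, (1*40 - -3*-28)=-44, (-3*-21 - -31*40)=1303; twice the area = |2148| = 2148; area = 1074; boundary points = 1 + 4 + 1 = 6; strictly interior points = area - boundary/2 + 1 = 1072; answer 1072
Part 2: B1 = 1072; d = -31; a(2) = -1*(-12) + 3*(-31) = -81; iterating: a(2)=-81, a(3)=45, a(4)=-288, a(5)=423, a(6)=-1287, a(7)=2556, a(8)=-6417, a(9)=14085; answer 14085
Part 3: B2 = 14085; c = 5; total draws C(13,2) = 78; complement C(8,2) = 28; favorable 78 - 28 = 50; P = 25/39; answer 25/39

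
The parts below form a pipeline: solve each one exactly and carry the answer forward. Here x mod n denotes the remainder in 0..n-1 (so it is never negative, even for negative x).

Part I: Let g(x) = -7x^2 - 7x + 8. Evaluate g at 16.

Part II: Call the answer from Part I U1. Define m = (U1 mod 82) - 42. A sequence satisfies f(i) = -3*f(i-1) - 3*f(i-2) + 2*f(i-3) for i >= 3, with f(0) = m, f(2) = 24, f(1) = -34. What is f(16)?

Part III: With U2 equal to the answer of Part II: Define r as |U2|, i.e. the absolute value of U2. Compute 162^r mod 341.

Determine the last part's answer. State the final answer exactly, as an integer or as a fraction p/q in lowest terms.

328

Part I: -7*(16)^2 - 7*(16)^1 + 8 = (-1792) + (-112) + (8) = -1896; answer -1896
Part II: U1 = -1896; m = 30; f(3) = -3*(24) - 3*(-34) + 2*(30) = 90; iterating: f(3)=90, f(4)=-410, f(5)=1008, f(6)=-1614, f(7)=998, f(8)=3864, f(9)=-17814, f(10)=43846, f(11)=-70368, f(12)=43938, f(13)=166982, f(14)=-773496, f(15)=1907418, f(16)=-3067802; answer -3067802
Part III: U2 = -3067802; r = 3067802; squarings mod 341: 162^1=162, 162^2=328, 162^4=169, 162^8=258, 162^16=69, 162^32=328, 162^64=169, 162^128=258, 162^256=69, 162^512=328, 162^1024=169, 162^2048=258, 162^4096=69, 162^8192=328, 162^16384=169, 162^32768=258, 162^65536=69, 162^131072=328, 162^262144=169, 162^524288=258, 162^1048576=69, 162^2097152=328; 162^3067802 = 162^2 * 162^8 * 162^16 * 162^128 * 162^256 * 162^512 * 162^1024 * 162^2048 * 162^16384 * 162^32768 * 162^131072 * 162^262144 * 162^524288 * 162^2097152 = 328 (mod 341); answer 328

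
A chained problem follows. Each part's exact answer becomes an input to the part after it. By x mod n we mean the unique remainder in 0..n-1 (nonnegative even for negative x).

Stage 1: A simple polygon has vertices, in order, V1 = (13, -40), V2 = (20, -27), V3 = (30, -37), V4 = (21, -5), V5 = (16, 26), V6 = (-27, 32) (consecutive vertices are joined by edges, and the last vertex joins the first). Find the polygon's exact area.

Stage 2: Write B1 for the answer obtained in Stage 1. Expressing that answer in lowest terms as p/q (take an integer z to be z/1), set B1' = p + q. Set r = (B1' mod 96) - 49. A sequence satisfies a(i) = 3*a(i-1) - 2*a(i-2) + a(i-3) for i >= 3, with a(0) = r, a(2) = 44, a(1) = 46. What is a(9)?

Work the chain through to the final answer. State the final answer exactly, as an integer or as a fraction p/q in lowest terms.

-3384

Stage 1: cross terms: (13*-27 - 20*-40)=449, (20*-37 - 30*-27)=70, (30*-5 - 21*-37)=627, (21*26 - 16*-5)=626, (16*32 - -27*26)=1214, (-27*-40 - 13*32)=664; twice the area = |3650| = 3650; area = 1825; answer 1825
Stage 2: B1 = 1825; threaded value p + q = 1826; r = -47; a(3) = 3*(44) - 2*(46) + 1*(-47) = -7; iterating: a(3)=-7, a(4)=-63, a(5)=-131, a(6)=-274, a(7)=-623, a(8)=-1452, a(9)=-3384; answer -3384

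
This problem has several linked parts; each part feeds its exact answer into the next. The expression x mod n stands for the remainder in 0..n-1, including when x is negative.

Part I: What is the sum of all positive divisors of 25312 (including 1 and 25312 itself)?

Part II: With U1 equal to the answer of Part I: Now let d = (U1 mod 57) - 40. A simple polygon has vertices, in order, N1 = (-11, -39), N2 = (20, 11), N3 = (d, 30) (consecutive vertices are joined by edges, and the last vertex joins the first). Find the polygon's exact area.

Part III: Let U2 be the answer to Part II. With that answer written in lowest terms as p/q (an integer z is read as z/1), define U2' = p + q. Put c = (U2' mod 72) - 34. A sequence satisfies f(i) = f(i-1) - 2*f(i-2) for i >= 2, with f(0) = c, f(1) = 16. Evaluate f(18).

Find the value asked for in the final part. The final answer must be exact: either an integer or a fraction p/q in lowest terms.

-14358

Part I: 25312 = 2^5 * 7 * 113; sigma = (1 + 2 + 4 + 8 + 16 + 32) * (1 + 7) * (1 + 113) = 63 * 8 * 114 = 57456; answer 57456
Part II: U1 = 57456; d = -40; cross terms: (-11*11 - 20*-39)=659, (20*30 - -40*11)=1040, (-40*-39 - -11*30)=1890; twice the area = |3589| = 3589; area = 3589/2; answer 3589/2
Part III: U2 = 3589/2; threaded value p + q = 3591; c = 29; f(2) = 1*(16) - 2*(29) = -42; iterating: f(2)=-42, f(3)=-74, f(4)=10, f(5)=158, f(6)=138, f(7)=-178, f(8)=-454, f(9)=-98, f(10)=810, f(11)=1006, f(12)=-614, f(13)=-2626, f(14)=-1398, f(15)=3854, f(16)=6650, f(17)=-1058, f(18)=-14358; answer -14358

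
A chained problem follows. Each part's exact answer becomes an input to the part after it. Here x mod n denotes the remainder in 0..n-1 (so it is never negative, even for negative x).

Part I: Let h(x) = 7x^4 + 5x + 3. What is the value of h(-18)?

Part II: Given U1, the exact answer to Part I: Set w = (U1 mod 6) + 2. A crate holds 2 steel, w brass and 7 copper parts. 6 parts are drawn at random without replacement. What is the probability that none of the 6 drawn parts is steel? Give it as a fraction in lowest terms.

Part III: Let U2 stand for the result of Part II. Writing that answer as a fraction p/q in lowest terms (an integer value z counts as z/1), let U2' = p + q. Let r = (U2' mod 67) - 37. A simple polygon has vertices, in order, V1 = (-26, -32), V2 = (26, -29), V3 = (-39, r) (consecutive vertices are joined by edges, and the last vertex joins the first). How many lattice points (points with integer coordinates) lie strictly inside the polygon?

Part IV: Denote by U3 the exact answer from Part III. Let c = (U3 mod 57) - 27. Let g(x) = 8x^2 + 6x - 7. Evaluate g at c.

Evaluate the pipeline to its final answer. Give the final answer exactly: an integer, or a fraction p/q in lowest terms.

Part I: 7*(-18)^4 + 5*(-18)^1 + 3 = (734832) + (-90) + (3) = 734745; answer 734745
Part II: U1 = 734745; w = 5; total draws C(14,6) = 3003; favorable C(12,6) = 924; P = 4/13; answer 4/13
Part III: U2 = 4/13; threaded value p + q = 17; r = -20; cross terms: (-26*-29 - 26*-32)=1586, (26*-20 - -39*-29)=-1651, (-39*-32 - -26*-20)=728; twice the area = |663| = 663; area = 663/2; boundary points = 1 + 1 + 1 = 3; strictly interior points = area - boundary/2 + 1 = 331; answer 331
Part IV: U3 = 331; c = 19; 8*(19)^2 + 6*(19)^1 - 7 = (2888) + (114) + (-7) = 2995; answer 2995

2995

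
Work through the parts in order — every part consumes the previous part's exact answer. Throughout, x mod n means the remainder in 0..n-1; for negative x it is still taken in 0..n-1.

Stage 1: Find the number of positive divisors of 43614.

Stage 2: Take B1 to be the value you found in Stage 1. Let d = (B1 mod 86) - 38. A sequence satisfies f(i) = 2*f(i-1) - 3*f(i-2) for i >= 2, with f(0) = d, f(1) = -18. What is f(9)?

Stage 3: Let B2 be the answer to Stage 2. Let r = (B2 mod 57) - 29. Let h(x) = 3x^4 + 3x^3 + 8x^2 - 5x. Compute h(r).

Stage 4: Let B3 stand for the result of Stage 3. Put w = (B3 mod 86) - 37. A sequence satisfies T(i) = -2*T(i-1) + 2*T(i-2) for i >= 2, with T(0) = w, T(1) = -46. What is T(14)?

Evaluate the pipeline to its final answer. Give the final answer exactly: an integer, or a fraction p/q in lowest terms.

Stage 1: 43614 = 2 * 3^2 * 2423; number of divisors = (1+1) * (2+1) * (1+1) = 12; answer 12
Stage 2: B1 = 12; d = -26; f(2) = 2*(-18) - 3*(-26) = 42; iterating: f(2)=42, f(3)=138, f(4)=150, f(5)=-114, f(6)=-678, f(7)=-1014, f(8)=6, f(9)=3054; answer 3054
Stage 3: B2 = 3054; r = 4; 3*(4)^4 + 3*(4)^3 + 8*(4)^2 - 5*(4)^1 = (768) + (192) + (128) + (-20) = 1068; answer 1068
Stage 4: B3 = 1068; w = -1; T(2) = -2*(-46) + 2*(-1) = 90; iterating: T(2)=90, T(3)=-272, T(4)=724, T(5)=-1992, T(6)=5432, T(7)=-14848, T(8)=40560, T(9)=-110816, T(10)=302752, T(11)=-827136, T(12)=2259776, T(13)=-6173824, T(14)=16867200; answer 16867200

16867200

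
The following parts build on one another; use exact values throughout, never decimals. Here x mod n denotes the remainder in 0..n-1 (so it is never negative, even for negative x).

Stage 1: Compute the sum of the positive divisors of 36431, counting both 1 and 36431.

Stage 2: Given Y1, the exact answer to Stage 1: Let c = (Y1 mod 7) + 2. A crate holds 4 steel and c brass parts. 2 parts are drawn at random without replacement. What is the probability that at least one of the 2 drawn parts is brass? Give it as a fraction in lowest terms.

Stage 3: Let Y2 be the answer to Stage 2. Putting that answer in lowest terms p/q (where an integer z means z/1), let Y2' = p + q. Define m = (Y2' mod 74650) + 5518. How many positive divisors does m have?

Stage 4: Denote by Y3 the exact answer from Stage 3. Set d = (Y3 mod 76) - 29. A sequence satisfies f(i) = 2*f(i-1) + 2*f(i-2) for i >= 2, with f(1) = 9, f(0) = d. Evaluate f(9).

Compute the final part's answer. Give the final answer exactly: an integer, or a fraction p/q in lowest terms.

Stage 1: 36431 = 17 * 2143; sigma = (1 + 17) * (1 + 2143) = 18 * 2144 = 38592; answer 38592
Stage 2: Y1 = 38592; c = 3; total draws C(7,2) = 21; complement C(4,2) = 6; favorable 21 - 6 = 15; P = 5/7; answer 5/7
Stage 3: Y2 = 5/7; threaded value p + q = 12; m = 5530; 5530 = 2 * 5 * 7 * 79; number of divisors = (1+1) * (1+1) * (1+1) * (1+1) = 16; answer 16
Stage 4: Y3 = 16; d = -13; f(2) = 2*(9) + 2*(-13) = -8; iterating: f(2)=-8, f(3)=2, f(4)=-12, f(5)=-20, f(6)=-64, f(7)=-168, f(8)=-464, f(9)=-1264; answer -1264

-1264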